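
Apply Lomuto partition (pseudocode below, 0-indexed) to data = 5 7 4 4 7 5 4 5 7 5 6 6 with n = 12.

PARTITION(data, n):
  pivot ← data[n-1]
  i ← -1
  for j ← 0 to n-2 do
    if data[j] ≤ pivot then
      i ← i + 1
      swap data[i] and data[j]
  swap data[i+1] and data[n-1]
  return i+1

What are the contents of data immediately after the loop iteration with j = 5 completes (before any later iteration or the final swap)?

pivot = data[11] = 6; i = -1
j=0: data[0]=5 ≤ 6 → i=0, swap data[0],data[0] (no change) → 5 7 4 4 7 5 4 5 7 5 6 6
j=1: data[1]=7 > 6 → no swap
j=2: data[2]=4 ≤ 6 → i=1, swap data[1],data[2] → 5 4 7 4 7 5 4 5 7 5 6 6
j=3: data[3]=4 ≤ 6 → i=2, swap data[2],data[3] → 5 4 4 7 7 5 4 5 7 5 6 6
j=4: data[4]=7 > 6 → no swap
j=5: data[5]=5 ≤ 6 → i=3, swap data[3],data[5] → 5 4 4 5 7 7 4 5 7 5 6 6
(after j=5) data = 5 4 4 5 7 7 4 5 7 5 6 6

5 4 4 5 7 7 4 5 7 5 6 6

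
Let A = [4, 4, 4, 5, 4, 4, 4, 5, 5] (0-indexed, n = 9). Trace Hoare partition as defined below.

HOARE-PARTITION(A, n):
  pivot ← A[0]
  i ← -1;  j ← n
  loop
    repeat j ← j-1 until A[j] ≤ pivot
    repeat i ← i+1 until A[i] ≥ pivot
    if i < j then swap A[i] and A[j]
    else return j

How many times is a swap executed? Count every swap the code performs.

3

pivot=4
j stops at 6 (4), i stops at 0 (4); swap ⇒ [4, 4, 4, 5, 4, 4, 4, 5, 5]
j stops at 5 (4), i stops at 1 (4); swap ⇒ [4, 4, 4, 5, 4, 4, 4, 5, 5]
j stops at 4 (4), i stops at 2 (4); swap ⇒ [4, 4, 4, 5, 4, 4, 4, 5, 5]
j stops at 2, i stops at 3; i≥j ⇒ return 2. A=[4, 4, 4, 5, 4, 4, 4, 5, 5]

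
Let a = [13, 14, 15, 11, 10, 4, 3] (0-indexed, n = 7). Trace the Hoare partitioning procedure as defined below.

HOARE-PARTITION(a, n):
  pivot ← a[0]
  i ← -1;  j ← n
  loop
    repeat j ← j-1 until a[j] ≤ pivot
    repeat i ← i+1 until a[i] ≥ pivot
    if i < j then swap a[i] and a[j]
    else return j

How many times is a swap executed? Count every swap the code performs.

3

pivot = a[0] = 13; i = -1, j = 7
j→6 (a[6]=3≤13), i→0 (a[0]=13≥13); i<j, swap → [3, 14, 15, 11, 10, 4, 13]
j→5 (a[5]=4≤13), i→1 (a[1]=14≥13); i<j, swap → [3, 4, 15, 11, 10, 14, 13]
j→4 (a[4]=10≤13), i→2 (a[2]=15≥13); i<j, swap → [3, 4, 10, 11, 15, 14, 13]
j→3, i→4; i≥j, return j=3. a = [3, 4, 10, 11, 15, 14, 13]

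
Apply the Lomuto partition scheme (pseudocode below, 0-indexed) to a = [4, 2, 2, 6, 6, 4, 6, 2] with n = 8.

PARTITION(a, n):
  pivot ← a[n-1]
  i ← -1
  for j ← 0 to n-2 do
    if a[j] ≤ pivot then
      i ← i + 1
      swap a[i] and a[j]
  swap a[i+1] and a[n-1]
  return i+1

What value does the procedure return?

2

pivot = a[7] = 2; i = -1
j=0: a[0]=4 > 2 → no swap
j=1: a[1]=2 ≤ 2 → i=0, swap a[0],a[1] → [2, 4, 2, 6, 6, 4, 6, 2]
j=2: a[2]=2 ≤ 2 → i=1, swap a[1],a[2] → [2, 2, 4, 6, 6, 4, 6, 2]
j=3: a[3]=6 > 2 → no swap
j=4: a[4]=6 > 2 → no swap
j=5: a[5]=4 > 2 → no swap
j=6: a[6]=6 > 2 → no swap
final swap a[2],a[7] → [2, 2, 2, 6, 6, 4, 6, 4]; return 2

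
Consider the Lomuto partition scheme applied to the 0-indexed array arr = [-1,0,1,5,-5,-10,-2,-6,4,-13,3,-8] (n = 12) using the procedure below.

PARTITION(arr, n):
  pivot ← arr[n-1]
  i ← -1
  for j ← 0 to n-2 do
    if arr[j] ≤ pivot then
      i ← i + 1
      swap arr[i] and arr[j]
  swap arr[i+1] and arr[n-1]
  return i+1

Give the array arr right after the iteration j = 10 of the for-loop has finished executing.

[-10,-13,1,5,-5,-1,-2,-6,4,0,3,-8]

pivot = arr[11] = -8; i = -1
j=0: arr[0]=-1 > -8 → no swap
j=1: arr[1]=0 > -8 → no swap
j=2: arr[2]=1 > -8 → no swap
j=3: arr[3]=5 > -8 → no swap
j=4: arr[4]=-5 > -8 → no swap
j=5: arr[5]=-10 ≤ -8 → i=0, swap arr[0],arr[5] → [-10,0,1,5,-5,-1,-2,-6,4,-13,3,-8]
j=6: arr[6]=-2 > -8 → no swap
j=7: arr[7]=-6 > -8 → no swap
j=8: arr[8]=4 > -8 → no swap
j=9: arr[9]=-13 ≤ -8 → i=1, swap arr[1],arr[9] → [-10,-13,1,5,-5,-1,-2,-6,4,0,3,-8]
j=10: arr[10]=3 > -8 → no swap
(after j=10) arr = [-10,-13,1,5,-5,-1,-2,-6,4,0,3,-8]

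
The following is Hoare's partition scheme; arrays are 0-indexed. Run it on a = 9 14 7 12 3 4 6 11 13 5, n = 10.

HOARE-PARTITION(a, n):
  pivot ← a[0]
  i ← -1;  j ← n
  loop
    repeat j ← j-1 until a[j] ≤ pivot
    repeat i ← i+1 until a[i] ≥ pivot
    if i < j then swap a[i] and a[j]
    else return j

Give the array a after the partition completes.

5 6 7 4 3 12 14 11 13 9

pivot = a[0] = 9; i = -1, j = 10
j→9 (a[9]=5≤9), i→0 (a[0]=9≥9); i<j, swap → 5 14 7 12 3 4 6 11 13 9
j→6 (a[6]=6≤9), i→1 (a[1]=14≥9); i<j, swap → 5 6 7 12 3 4 14 11 13 9
j→5 (a[5]=4≤9), i→3 (a[3]=12≥9); i<j, swap → 5 6 7 4 3 12 14 11 13 9
j→4, i→5; i≥j, return j=4. a = 5 6 7 4 3 12 14 11 13 9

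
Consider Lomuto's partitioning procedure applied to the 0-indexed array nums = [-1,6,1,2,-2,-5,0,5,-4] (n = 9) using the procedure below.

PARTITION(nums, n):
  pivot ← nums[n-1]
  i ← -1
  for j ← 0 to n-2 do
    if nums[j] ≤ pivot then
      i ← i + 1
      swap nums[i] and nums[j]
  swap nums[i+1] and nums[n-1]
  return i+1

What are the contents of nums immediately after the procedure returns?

pivot=-4, i=-1
j=0: -1>-4, skip
j=1: 6>-4, skip
j=2: 1>-4, skip
j=3: 2>-4, skip
j=4: -2>-4, skip
j=5: -5≤-4, i=0, swap(0,5) ⇒ [-5,6,1,2,-2,-1,0,5,-4]
j=6: 0>-4, skip
j=7: 5>-4, skip
swap(1,8) ⇒ [-5,-4,1,2,-2,-1,0,5,6]; return 1

[-5,-4,1,2,-2,-1,0,5,6]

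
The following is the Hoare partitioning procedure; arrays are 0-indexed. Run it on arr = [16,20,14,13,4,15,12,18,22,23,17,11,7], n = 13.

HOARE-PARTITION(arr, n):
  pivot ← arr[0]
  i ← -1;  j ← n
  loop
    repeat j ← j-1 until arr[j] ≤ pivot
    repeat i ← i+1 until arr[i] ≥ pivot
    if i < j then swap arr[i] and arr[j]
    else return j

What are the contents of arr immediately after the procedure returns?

pivot = arr[0] = 16; i = -1, j = 13
j→12 (arr[12]=7≤16), i→0 (arr[0]=16≥16); i<j, swap → [7,20,14,13,4,15,12,18,22,23,17,11,16]
j→11 (arr[11]=11≤16), i→1 (arr[1]=20≥16); i<j, swap → [7,11,14,13,4,15,12,18,22,23,17,20,16]
j→6, i→7; i≥j, return j=6. arr = [7,11,14,13,4,15,12,18,22,23,17,20,16]

[7,11,14,13,4,15,12,18,22,23,17,20,16]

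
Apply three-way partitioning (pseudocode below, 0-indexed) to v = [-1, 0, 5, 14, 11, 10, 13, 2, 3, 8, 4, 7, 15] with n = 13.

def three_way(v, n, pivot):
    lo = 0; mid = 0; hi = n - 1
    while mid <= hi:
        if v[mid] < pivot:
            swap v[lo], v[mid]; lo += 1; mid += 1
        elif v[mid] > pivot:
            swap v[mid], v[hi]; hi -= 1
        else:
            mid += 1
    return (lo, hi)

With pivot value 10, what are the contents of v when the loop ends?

lo=0 mid=0 hi=12
-1<10: swap(0,0), lo=1 mid=1 ⇒ [-1, 0, 5, 14, 11, 10, 13, 2, 3, 8, 4, 7, 15]
0<10: swap(1,1), lo=2 mid=2 ⇒ [-1, 0, 5, 14, 11, 10, 13, 2, 3, 8, 4, 7, 15]
5<10: swap(2,2), lo=3 mid=3 ⇒ [-1, 0, 5, 14, 11, 10, 13, 2, 3, 8, 4, 7, 15]
14>10: swap(3,12), hi=11 ⇒ [-1, 0, 5, 15, 11, 10, 13, 2, 3, 8, 4, 7, 14]
15>10: swap(3,11), hi=10 ⇒ [-1, 0, 5, 7, 11, 10, 13, 2, 3, 8, 4, 15, 14]
7<10: swap(3,3), lo=4 mid=4 ⇒ [-1, 0, 5, 7, 11, 10, 13, 2, 3, 8, 4, 15, 14]
11>10: swap(4,10), hi=9 ⇒ [-1, 0, 5, 7, 4, 10, 13, 2, 3, 8, 11, 15, 14]
4<10: swap(4,4), lo=5 mid=5 ⇒ [-1, 0, 5, 7, 4, 10, 13, 2, 3, 8, 11, 15, 14]
10=10: mid=6
13>10: swap(6,9), hi=8 ⇒ [-1, 0, 5, 7, 4, 10, 8, 2, 3, 13, 11, 15, 14]
8<10: swap(5,6), lo=6 mid=7 ⇒ [-1, 0, 5, 7, 4, 8, 10, 2, 3, 13, 11, 15, 14]
2<10: swap(6,7), lo=7 mid=8 ⇒ [-1, 0, 5, 7, 4, 8, 2, 10, 3, 13, 11, 15, 14]
3<10: swap(7,8), lo=8 mid=9 ⇒ [-1, 0, 5, 7, 4, 8, 2, 3, 10, 13, 11, 15, 14]
done. lo=8 hi=8; v=[-1, 0, 5, 7, 4, 8, 2, 3, 10, 13, 11, 15, 14]

[-1, 0, 5, 7, 4, 8, 2, 3, 10, 13, 11, 15, 14]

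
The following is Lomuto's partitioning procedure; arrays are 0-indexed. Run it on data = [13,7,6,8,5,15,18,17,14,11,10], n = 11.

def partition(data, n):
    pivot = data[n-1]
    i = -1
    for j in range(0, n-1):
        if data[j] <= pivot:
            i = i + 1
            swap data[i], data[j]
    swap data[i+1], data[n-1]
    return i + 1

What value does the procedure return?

pivot = data[10] = 10; i = -1
j=0: data[0]=13 > 10 → no swap
j=1: data[1]=7 ≤ 10 → i=0, swap data[0],data[1] → [7,13,6,8,5,15,18,17,14,11,10]
j=2: data[2]=6 ≤ 10 → i=1, swap data[1],data[2] → [7,6,13,8,5,15,18,17,14,11,10]
j=3: data[3]=8 ≤ 10 → i=2, swap data[2],data[3] → [7,6,8,13,5,15,18,17,14,11,10]
j=4: data[4]=5 ≤ 10 → i=3, swap data[3],data[4] → [7,6,8,5,13,15,18,17,14,11,10]
j=5: data[5]=15 > 10 → no swap
j=6: data[6]=18 > 10 → no swap
j=7: data[7]=17 > 10 → no swap
j=8: data[8]=14 > 10 → no swap
j=9: data[9]=11 > 10 → no swap
final swap data[4],data[10] → [7,6,8,5,10,15,18,17,14,11,13]; return 4

4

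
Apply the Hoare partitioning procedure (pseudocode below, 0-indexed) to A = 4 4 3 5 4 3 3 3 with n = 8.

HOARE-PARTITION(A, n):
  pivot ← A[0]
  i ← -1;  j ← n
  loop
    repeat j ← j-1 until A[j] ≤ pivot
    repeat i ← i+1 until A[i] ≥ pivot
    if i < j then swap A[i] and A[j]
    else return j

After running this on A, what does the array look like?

3 3 3 3 4 5 4 4

pivot = A[0] = 4; i = -1, j = 8
j→7 (A[7]=3≤4), i→0 (A[0]=4≥4); i<j, swap → 3 4 3 5 4 3 3 4
j→6 (A[6]=3≤4), i→1 (A[1]=4≥4); i<j, swap → 3 3 3 5 4 3 4 4
j→5 (A[5]=3≤4), i→3 (A[3]=5≥4); i<j, swap → 3 3 3 3 4 5 4 4
j→4, i→4; i≥j, return j=4. A = 3 3 3 3 4 5 4 4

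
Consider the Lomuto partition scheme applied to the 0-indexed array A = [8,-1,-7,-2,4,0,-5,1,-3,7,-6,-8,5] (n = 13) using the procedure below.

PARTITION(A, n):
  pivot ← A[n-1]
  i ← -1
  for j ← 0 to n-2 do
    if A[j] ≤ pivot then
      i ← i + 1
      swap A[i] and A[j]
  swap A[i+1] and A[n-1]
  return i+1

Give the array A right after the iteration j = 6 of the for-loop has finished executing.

[-1,-7,-2,4,0,-5,8,1,-3,7,-6,-8,5]

pivot = A[12] = 5; i = -1
j=0: A[0]=8 > 5 → no swap
j=1: A[1]=-1 ≤ 5 → i=0, swap A[0],A[1] → [-1,8,-7,-2,4,0,-5,1,-3,7,-6,-8,5]
j=2: A[2]=-7 ≤ 5 → i=1, swap A[1],A[2] → [-1,-7,8,-2,4,0,-5,1,-3,7,-6,-8,5]
j=3: A[3]=-2 ≤ 5 → i=2, swap A[2],A[3] → [-1,-7,-2,8,4,0,-5,1,-3,7,-6,-8,5]
j=4: A[4]=4 ≤ 5 → i=3, swap A[3],A[4] → [-1,-7,-2,4,8,0,-5,1,-3,7,-6,-8,5]
j=5: A[5]=0 ≤ 5 → i=4, swap A[4],A[5] → [-1,-7,-2,4,0,8,-5,1,-3,7,-6,-8,5]
j=6: A[6]=-5 ≤ 5 → i=5, swap A[5],A[6] → [-1,-7,-2,4,0,-5,8,1,-3,7,-6,-8,5]
(after j=6) A = [-1,-7,-2,4,0,-5,8,1,-3,7,-6,-8,5]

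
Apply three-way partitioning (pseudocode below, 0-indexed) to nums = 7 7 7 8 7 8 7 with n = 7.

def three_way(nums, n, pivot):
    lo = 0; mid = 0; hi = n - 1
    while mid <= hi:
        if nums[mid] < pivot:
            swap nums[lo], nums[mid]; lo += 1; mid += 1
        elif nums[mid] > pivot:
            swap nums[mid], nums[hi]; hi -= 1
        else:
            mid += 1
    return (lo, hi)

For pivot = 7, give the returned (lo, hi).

(0, 4)

lo=0 mid=0 hi=6
7=7: mid=1
7=7: mid=2
7=7: mid=3
8>7: swap(3,6), hi=5 ⇒ 7 7 7 7 7 8 8
7=7: mid=4
7=7: mid=5
8>7: swap(5,5), hi=4 ⇒ 7 7 7 7 7 8 8
done. lo=0 hi=4; nums=7 7 7 7 7 8 8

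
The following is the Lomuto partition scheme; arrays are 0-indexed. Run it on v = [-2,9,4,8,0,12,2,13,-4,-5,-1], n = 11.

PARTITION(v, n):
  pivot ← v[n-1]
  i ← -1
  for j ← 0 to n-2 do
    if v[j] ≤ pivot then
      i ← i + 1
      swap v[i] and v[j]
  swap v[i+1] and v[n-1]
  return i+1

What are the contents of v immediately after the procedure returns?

[-2,-4,-5,-1,0,12,2,13,9,4,8]

pivot=-1, i=-1
j=0: -2≤-1, i=0, swap(0,0) ⇒ [-2,9,4,8,0,12,2,13,-4,-5,-1]
j=1: 9>-1, skip
j=2: 4>-1, skip
j=3: 8>-1, skip
j=4: 0>-1, skip
j=5: 12>-1, skip
j=6: 2>-1, skip
j=7: 13>-1, skip
j=8: -4≤-1, i=1, swap(1,8) ⇒ [-2,-4,4,8,0,12,2,13,9,-5,-1]
j=9: -5≤-1, i=2, swap(2,9) ⇒ [-2,-4,-5,8,0,12,2,13,9,4,-1]
swap(3,10) ⇒ [-2,-4,-5,-1,0,12,2,13,9,4,8]; return 3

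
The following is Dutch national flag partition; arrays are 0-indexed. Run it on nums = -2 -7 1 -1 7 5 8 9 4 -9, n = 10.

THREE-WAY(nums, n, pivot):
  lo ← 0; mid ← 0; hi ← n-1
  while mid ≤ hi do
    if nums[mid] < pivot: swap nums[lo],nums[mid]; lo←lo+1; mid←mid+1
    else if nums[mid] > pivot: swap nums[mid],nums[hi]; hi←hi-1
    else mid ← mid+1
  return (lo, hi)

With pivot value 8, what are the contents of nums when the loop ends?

-2 -7 1 -1 7 5 -9 4 8 9

lo=0 mid=0 hi=9
-2<8: swap(0,0), lo=1 mid=1 ⇒ -2 -7 1 -1 7 5 8 9 4 -9
-7<8: swap(1,1), lo=2 mid=2 ⇒ -2 -7 1 -1 7 5 8 9 4 -9
1<8: swap(2,2), lo=3 mid=3 ⇒ -2 -7 1 -1 7 5 8 9 4 -9
-1<8: swap(3,3), lo=4 mid=4 ⇒ -2 -7 1 -1 7 5 8 9 4 -9
7<8: swap(4,4), lo=5 mid=5 ⇒ -2 -7 1 -1 7 5 8 9 4 -9
5<8: swap(5,5), lo=6 mid=6 ⇒ -2 -7 1 -1 7 5 8 9 4 -9
8=8: mid=7
9>8: swap(7,9), hi=8 ⇒ -2 -7 1 -1 7 5 8 -9 4 9
-9<8: swap(6,7), lo=7 mid=8 ⇒ -2 -7 1 -1 7 5 -9 8 4 9
4<8: swap(7,8), lo=8 mid=9 ⇒ -2 -7 1 -1 7 5 -9 4 8 9
done. lo=8 hi=8; nums=-2 -7 1 -1 7 5 -9 4 8 9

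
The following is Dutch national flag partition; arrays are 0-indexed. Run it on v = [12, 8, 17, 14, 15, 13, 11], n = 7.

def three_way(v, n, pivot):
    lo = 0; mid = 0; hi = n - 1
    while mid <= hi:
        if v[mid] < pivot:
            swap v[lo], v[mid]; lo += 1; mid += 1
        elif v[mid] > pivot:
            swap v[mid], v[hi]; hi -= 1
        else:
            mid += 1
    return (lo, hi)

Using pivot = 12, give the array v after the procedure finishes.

lo=0 mid=0 hi=6
12=12: mid=1
8<12: swap(0,1), lo=1 mid=2 ⇒ [8, 12, 17, 14, 15, 13, 11]
17>12: swap(2,6), hi=5 ⇒ [8, 12, 11, 14, 15, 13, 17]
11<12: swap(1,2), lo=2 mid=3 ⇒ [8, 11, 12, 14, 15, 13, 17]
14>12: swap(3,5), hi=4 ⇒ [8, 11, 12, 13, 15, 14, 17]
13>12: swap(3,4), hi=3 ⇒ [8, 11, 12, 15, 13, 14, 17]
15>12: swap(3,3), hi=2 ⇒ [8, 11, 12, 15, 13, 14, 17]
done. lo=2 hi=2; v=[8, 11, 12, 15, 13, 14, 17]

[8, 11, 12, 15, 13, 14, 17]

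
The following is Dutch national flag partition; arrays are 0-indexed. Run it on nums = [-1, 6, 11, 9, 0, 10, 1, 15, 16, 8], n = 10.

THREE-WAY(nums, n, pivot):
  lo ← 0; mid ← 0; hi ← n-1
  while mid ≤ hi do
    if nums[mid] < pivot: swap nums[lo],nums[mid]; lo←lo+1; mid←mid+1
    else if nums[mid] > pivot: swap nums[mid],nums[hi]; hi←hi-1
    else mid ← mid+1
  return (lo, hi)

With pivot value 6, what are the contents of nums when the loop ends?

[-1, 1, 0, 6, 10, 9, 15, 16, 8, 11]

pivot = 6; lo=0, mid=0, hi=9
nums[mid]=-1<6: swap nums[0],nums[0]; lo=1,mid=1 → [-1, 6, 11, 9, 0, 10, 1, 15, 16, 8]
nums[mid]=6=6: mid=2
nums[mid]=11>6: swap nums[2],nums[9]; hi=8 → [-1, 6, 8, 9, 0, 10, 1, 15, 16, 11]
nums[mid]=8>6: swap nums[2],nums[8]; hi=7 → [-1, 6, 16, 9, 0, 10, 1, 15, 8, 11]
nums[mid]=16>6: swap nums[2],nums[7]; hi=6 → [-1, 6, 15, 9, 0, 10, 1, 16, 8, 11]
nums[mid]=15>6: swap nums[2],nums[6]; hi=5 → [-1, 6, 1, 9, 0, 10, 15, 16, 8, 11]
nums[mid]=1<6: swap nums[1],nums[2]; lo=2,mid=3 → [-1, 1, 6, 9, 0, 10, 15, 16, 8, 11]
nums[mid]=9>6: swap nums[3],nums[5]; hi=4 → [-1, 1, 6, 10, 0, 9, 15, 16, 8, 11]
nums[mid]=10>6: swap nums[3],nums[4]; hi=3 → [-1, 1, 6, 0, 10, 9, 15, 16, 8, 11]
nums[mid]=0<6: swap nums[2],nums[3]; lo=3,mid=4 → [-1, 1, 0, 6, 10, 9, 15, 16, 8, 11]
end: lo=3, hi=3; nums = [-1, 1, 0, 6, 10, 9, 15, 16, 8, 11]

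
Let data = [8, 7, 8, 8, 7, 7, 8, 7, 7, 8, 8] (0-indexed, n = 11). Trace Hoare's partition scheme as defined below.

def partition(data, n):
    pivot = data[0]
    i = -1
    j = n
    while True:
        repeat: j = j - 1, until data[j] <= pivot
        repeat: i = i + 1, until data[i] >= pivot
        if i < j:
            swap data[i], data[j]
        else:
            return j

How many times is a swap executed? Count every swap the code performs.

4

pivot = data[0] = 8; i = -1, j = 11
j→10 (data[10]=8≤8), i→0 (data[0]=8≥8); i<j, swap → [8, 7, 8, 8, 7, 7, 8, 7, 7, 8, 8]
j→9 (data[9]=8≤8), i→2 (data[2]=8≥8); i<j, swap → [8, 7, 8, 8, 7, 7, 8, 7, 7, 8, 8]
j→8 (data[8]=7≤8), i→3 (data[3]=8≥8); i<j, swap → [8, 7, 8, 7, 7, 7, 8, 7, 8, 8, 8]
j→7 (data[7]=7≤8), i→6 (data[6]=8≥8); i<j, swap → [8, 7, 8, 7, 7, 7, 7, 8, 8, 8, 8]
j→6, i→7; i≥j, return j=6. data = [8, 7, 8, 7, 7, 7, 7, 8, 8, 8, 8]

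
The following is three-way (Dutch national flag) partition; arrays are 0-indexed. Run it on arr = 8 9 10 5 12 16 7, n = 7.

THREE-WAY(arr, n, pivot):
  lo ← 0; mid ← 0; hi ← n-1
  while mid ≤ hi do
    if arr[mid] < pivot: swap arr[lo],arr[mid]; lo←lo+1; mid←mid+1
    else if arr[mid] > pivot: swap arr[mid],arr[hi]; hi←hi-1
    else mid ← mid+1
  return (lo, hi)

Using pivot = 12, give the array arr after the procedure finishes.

pivot = 12; lo=0, mid=0, hi=6
arr[mid]=8<12: swap arr[0],arr[0]; lo=1,mid=1 → 8 9 10 5 12 16 7
arr[mid]=9<12: swap arr[1],arr[1]; lo=2,mid=2 → 8 9 10 5 12 16 7
arr[mid]=10<12: swap arr[2],arr[2]; lo=3,mid=3 → 8 9 10 5 12 16 7
arr[mid]=5<12: swap arr[3],arr[3]; lo=4,mid=4 → 8 9 10 5 12 16 7
arr[mid]=12=12: mid=5
arr[mid]=16>12: swap arr[5],arr[6]; hi=5 → 8 9 10 5 12 7 16
arr[mid]=7<12: swap arr[4],arr[5]; lo=5,mid=6 → 8 9 10 5 7 12 16
end: lo=5, hi=5; arr = 8 9 10 5 7 12 16

8 9 10 5 7 12 16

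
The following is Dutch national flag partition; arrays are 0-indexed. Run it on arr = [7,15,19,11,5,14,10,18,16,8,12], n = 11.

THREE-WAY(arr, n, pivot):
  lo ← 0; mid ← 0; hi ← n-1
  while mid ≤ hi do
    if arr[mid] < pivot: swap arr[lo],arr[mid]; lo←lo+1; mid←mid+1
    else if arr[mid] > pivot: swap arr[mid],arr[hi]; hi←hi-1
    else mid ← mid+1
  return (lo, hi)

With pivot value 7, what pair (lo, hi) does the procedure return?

lo=0 mid=0 hi=10
7=7: mid=1
15>7: swap(1,10), hi=9 ⇒ [7,12,19,11,5,14,10,18,16,8,15]
12>7: swap(1,9), hi=8 ⇒ [7,8,19,11,5,14,10,18,16,12,15]
8>7: swap(1,8), hi=7 ⇒ [7,16,19,11,5,14,10,18,8,12,15]
16>7: swap(1,7), hi=6 ⇒ [7,18,19,11,5,14,10,16,8,12,15]
18>7: swap(1,6), hi=5 ⇒ [7,10,19,11,5,14,18,16,8,12,15]
10>7: swap(1,5), hi=4 ⇒ [7,14,19,11,5,10,18,16,8,12,15]
14>7: swap(1,4), hi=3 ⇒ [7,5,19,11,14,10,18,16,8,12,15]
5<7: swap(0,1), lo=1 mid=2 ⇒ [5,7,19,11,14,10,18,16,8,12,15]
19>7: swap(2,3), hi=2 ⇒ [5,7,11,19,14,10,18,16,8,12,15]
11>7: swap(2,2), hi=1 ⇒ [5,7,11,19,14,10,18,16,8,12,15]
done. lo=1 hi=1; arr=[5,7,11,19,14,10,18,16,8,12,15]

(1, 1)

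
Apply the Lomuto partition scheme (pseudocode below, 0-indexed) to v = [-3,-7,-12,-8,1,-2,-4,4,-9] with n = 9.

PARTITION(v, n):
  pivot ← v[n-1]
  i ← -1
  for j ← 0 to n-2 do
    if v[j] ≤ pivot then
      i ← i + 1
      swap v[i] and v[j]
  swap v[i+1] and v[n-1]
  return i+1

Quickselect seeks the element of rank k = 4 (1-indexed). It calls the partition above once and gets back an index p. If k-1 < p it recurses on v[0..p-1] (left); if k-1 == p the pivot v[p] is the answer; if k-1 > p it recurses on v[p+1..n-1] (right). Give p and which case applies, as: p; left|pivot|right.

pivot=-9, i=-1
j=0: -3>-9, skip
j=1: -7>-9, skip
j=2: -12≤-9, i=0, swap(0,2) ⇒ [-12,-7,-3,-8,1,-2,-4,4,-9]
j=3: -8>-9, skip
j=4: 1>-9, skip
j=5: -2>-9, skip
j=6: -4>-9, skip
j=7: 4>-9, skip
swap(1,8) ⇒ [-12,-9,-3,-8,1,-2,-4,4,-7]; return 1
p = 1; k-1 = 3 > 1 ⇒ right

1; right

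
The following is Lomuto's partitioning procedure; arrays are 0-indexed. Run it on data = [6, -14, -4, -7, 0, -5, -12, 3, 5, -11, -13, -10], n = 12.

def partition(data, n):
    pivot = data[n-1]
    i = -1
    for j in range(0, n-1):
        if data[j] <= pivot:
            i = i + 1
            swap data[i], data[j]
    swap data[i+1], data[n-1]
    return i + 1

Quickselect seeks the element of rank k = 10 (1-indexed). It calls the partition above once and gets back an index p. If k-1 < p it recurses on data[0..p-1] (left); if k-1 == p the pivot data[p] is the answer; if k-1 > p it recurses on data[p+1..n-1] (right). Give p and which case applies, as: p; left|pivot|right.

4; right

pivot = data[11] = -10; i = -1
j=0: data[0]=6 > -10 → no swap
j=1: data[1]=-14 ≤ -10 → i=0, swap data[0],data[1] → [-14, 6, -4, -7, 0, -5, -12, 3, 5, -11, -13, -10]
j=2: data[2]=-4 > -10 → no swap
j=3: data[3]=-7 > -10 → no swap
j=4: data[4]=0 > -10 → no swap
j=5: data[5]=-5 > -10 → no swap
j=6: data[6]=-12 ≤ -10 → i=1, swap data[1],data[6] → [-14, -12, -4, -7, 0, -5, 6, 3, 5, -11, -13, -10]
j=7: data[7]=3 > -10 → no swap
j=8: data[8]=5 > -10 → no swap
j=9: data[9]=-11 ≤ -10 → i=2, swap data[2],data[9] → [-14, -12, -11, -7, 0, -5, 6, 3, 5, -4, -13, -10]
j=10: data[10]=-13 ≤ -10 → i=3, swap data[3],data[10] → [-14, -12, -11, -13, 0, -5, 6, 3, 5, -4, -7, -10]
final swap data[4],data[11] → [-14, -12, -11, -13, -10, -5, 6, 3, 5, -4, -7, 0]; return 4
p = 4; k-1 = 9 > 4 ⇒ right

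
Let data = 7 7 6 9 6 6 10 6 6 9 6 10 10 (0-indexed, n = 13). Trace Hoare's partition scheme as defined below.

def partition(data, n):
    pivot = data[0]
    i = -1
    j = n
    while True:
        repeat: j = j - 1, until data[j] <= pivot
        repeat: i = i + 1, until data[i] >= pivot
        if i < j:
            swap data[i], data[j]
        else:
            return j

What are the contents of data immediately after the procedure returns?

6 6 6 6 6 6 10 9 7 9 7 10 10

pivot=7
j stops at 10 (6), i stops at 0 (7); swap ⇒ 6 7 6 9 6 6 10 6 6 9 7 10 10
j stops at 8 (6), i stops at 1 (7); swap ⇒ 6 6 6 9 6 6 10 6 7 9 7 10 10
j stops at 7 (6), i stops at 3 (9); swap ⇒ 6 6 6 6 6 6 10 9 7 9 7 10 10
j stops at 5, i stops at 6; i≥j ⇒ return 5. data=6 6 6 6 6 6 10 9 7 9 7 10 10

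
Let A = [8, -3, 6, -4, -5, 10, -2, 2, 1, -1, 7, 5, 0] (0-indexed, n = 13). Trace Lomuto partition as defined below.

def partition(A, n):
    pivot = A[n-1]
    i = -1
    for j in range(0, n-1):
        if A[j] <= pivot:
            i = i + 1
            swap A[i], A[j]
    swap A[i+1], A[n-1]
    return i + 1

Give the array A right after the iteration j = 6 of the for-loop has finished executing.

[-3, -4, -5, -2, 6, 10, 8, 2, 1, -1, 7, 5, 0]

pivot = A[12] = 0; i = -1
j=0: A[0]=8 > 0 → no swap
j=1: A[1]=-3 ≤ 0 → i=0, swap A[0],A[1] → [-3, 8, 6, -4, -5, 10, -2, 2, 1, -1, 7, 5, 0]
j=2: A[2]=6 > 0 → no swap
j=3: A[3]=-4 ≤ 0 → i=1, swap A[1],A[3] → [-3, -4, 6, 8, -5, 10, -2, 2, 1, -1, 7, 5, 0]
j=4: A[4]=-5 ≤ 0 → i=2, swap A[2],A[4] → [-3, -4, -5, 8, 6, 10, -2, 2, 1, -1, 7, 5, 0]
j=5: A[5]=10 > 0 → no swap
j=6: A[6]=-2 ≤ 0 → i=3, swap A[3],A[6] → [-3, -4, -5, -2, 6, 10, 8, 2, 1, -1, 7, 5, 0]
(after j=6) A = [-3, -4, -5, -2, 6, 10, 8, 2, 1, -1, 7, 5, 0]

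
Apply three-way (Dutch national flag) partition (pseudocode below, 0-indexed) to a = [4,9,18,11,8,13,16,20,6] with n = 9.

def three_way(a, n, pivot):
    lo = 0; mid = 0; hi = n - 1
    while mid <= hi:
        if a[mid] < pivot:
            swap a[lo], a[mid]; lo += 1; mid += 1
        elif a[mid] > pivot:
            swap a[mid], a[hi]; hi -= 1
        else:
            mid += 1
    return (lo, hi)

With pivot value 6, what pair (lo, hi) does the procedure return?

lo=0 mid=0 hi=8
4<6: swap(0,0), lo=1 mid=1 ⇒ [4,9,18,11,8,13,16,20,6]
9>6: swap(1,8), hi=7 ⇒ [4,6,18,11,8,13,16,20,9]
6=6: mid=2
18>6: swap(2,7), hi=6 ⇒ [4,6,20,11,8,13,16,18,9]
20>6: swap(2,6), hi=5 ⇒ [4,6,16,11,8,13,20,18,9]
16>6: swap(2,5), hi=4 ⇒ [4,6,13,11,8,16,20,18,9]
13>6: swap(2,4), hi=3 ⇒ [4,6,8,11,13,16,20,18,9]
8>6: swap(2,3), hi=2 ⇒ [4,6,11,8,13,16,20,18,9]
11>6: swap(2,2), hi=1 ⇒ [4,6,11,8,13,16,20,18,9]
done. lo=1 hi=1; a=[4,6,11,8,13,16,20,18,9]

(1, 1)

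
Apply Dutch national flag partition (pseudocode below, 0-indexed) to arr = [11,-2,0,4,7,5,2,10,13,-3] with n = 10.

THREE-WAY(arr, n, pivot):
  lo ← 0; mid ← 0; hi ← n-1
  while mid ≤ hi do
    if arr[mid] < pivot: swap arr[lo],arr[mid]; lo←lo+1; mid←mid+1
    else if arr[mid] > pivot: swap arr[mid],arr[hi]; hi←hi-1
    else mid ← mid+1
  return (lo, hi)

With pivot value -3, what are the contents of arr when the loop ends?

[-3,0,4,7,5,2,10,13,-2,11]

lo=0 mid=0 hi=9
11>-3: swap(0,9), hi=8 ⇒ [-3,-2,0,4,7,5,2,10,13,11]
-3=-3: mid=1
-2>-3: swap(1,8), hi=7 ⇒ [-3,13,0,4,7,5,2,10,-2,11]
13>-3: swap(1,7), hi=6 ⇒ [-3,10,0,4,7,5,2,13,-2,11]
10>-3: swap(1,6), hi=5 ⇒ [-3,2,0,4,7,5,10,13,-2,11]
2>-3: swap(1,5), hi=4 ⇒ [-3,5,0,4,7,2,10,13,-2,11]
5>-3: swap(1,4), hi=3 ⇒ [-3,7,0,4,5,2,10,13,-2,11]
7>-3: swap(1,3), hi=2 ⇒ [-3,4,0,7,5,2,10,13,-2,11]
4>-3: swap(1,2), hi=1 ⇒ [-3,0,4,7,5,2,10,13,-2,11]
0>-3: swap(1,1), hi=0 ⇒ [-3,0,4,7,5,2,10,13,-2,11]
done. lo=0 hi=0; arr=[-3,0,4,7,5,2,10,13,-2,11]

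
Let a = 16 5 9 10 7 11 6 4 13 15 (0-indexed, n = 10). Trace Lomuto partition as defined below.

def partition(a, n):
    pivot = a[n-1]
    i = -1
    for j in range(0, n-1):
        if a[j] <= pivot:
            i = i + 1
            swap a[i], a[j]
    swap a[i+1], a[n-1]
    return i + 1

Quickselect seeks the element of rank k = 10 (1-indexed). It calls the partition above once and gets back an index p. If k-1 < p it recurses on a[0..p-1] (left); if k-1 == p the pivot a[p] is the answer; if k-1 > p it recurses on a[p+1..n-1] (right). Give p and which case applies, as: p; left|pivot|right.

pivot=15, i=-1
j=0: 16>15, skip
j=1: 5≤15, i=0, swap(0,1) ⇒ 5 16 9 10 7 11 6 4 13 15
j=2: 9≤15, i=1, swap(1,2) ⇒ 5 9 16 10 7 11 6 4 13 15
j=3: 10≤15, i=2, swap(2,3) ⇒ 5 9 10 16 7 11 6 4 13 15
j=4: 7≤15, i=3, swap(3,4) ⇒ 5 9 10 7 16 11 6 4 13 15
j=5: 11≤15, i=4, swap(4,5) ⇒ 5 9 10 7 11 16 6 4 13 15
j=6: 6≤15, i=5, swap(5,6) ⇒ 5 9 10 7 11 6 16 4 13 15
j=7: 4≤15, i=6, swap(6,7) ⇒ 5 9 10 7 11 6 4 16 13 15
j=8: 13≤15, i=7, swap(7,8) ⇒ 5 9 10 7 11 6 4 13 16 15
swap(8,9) ⇒ 5 9 10 7 11 6 4 13 15 16; return 8
p = 8; k-1 = 9 > 8 ⇒ right

8; right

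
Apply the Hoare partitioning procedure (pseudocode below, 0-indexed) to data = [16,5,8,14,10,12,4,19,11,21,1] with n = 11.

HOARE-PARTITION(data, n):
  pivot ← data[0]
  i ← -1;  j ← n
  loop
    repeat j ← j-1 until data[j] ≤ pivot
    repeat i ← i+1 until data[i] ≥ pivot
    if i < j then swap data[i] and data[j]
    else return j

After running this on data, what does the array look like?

pivot=16
j stops at 10 (1), i stops at 0 (16); swap ⇒ [1,5,8,14,10,12,4,19,11,21,16]
j stops at 8 (11), i stops at 7 (19); swap ⇒ [1,5,8,14,10,12,4,11,19,21,16]
j stops at 7, i stops at 8; i≥j ⇒ return 7. data=[1,5,8,14,10,12,4,11,19,21,16]

[1,5,8,14,10,12,4,11,19,21,16]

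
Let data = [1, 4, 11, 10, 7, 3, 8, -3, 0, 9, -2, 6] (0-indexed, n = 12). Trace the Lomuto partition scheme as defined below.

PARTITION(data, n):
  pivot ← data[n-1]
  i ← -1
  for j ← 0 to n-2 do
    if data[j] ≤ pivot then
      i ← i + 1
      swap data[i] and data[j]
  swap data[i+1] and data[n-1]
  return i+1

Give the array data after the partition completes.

pivot = data[11] = 6; i = -1
j=0: data[0]=1 ≤ 6 → i=0, swap data[0],data[0] (no change) → [1, 4, 11, 10, 7, 3, 8, -3, 0, 9, -2, 6]
j=1: data[1]=4 ≤ 6 → i=1, swap data[1],data[1] (no change) → [1, 4, 11, 10, 7, 3, 8, -3, 0, 9, -2, 6]
j=2: data[2]=11 > 6 → no swap
j=3: data[3]=10 > 6 → no swap
j=4: data[4]=7 > 6 → no swap
j=5: data[5]=3 ≤ 6 → i=2, swap data[2],data[5] → [1, 4, 3, 10, 7, 11, 8, -3, 0, 9, -2, 6]
j=6: data[6]=8 > 6 → no swap
j=7: data[7]=-3 ≤ 6 → i=3, swap data[3],data[7] → [1, 4, 3, -3, 7, 11, 8, 10, 0, 9, -2, 6]
j=8: data[8]=0 ≤ 6 → i=4, swap data[4],data[8] → [1, 4, 3, -3, 0, 11, 8, 10, 7, 9, -2, 6]
j=9: data[9]=9 > 6 → no swap
j=10: data[10]=-2 ≤ 6 → i=5, swap data[5],data[10] → [1, 4, 3, -3, 0, -2, 8, 10, 7, 9, 11, 6]
final swap data[6],data[11] → [1, 4, 3, -3, 0, -2, 6, 10, 7, 9, 11, 8]; return 6

[1, 4, 3, -3, 0, -2, 6, 10, 7, 9, 11, 8]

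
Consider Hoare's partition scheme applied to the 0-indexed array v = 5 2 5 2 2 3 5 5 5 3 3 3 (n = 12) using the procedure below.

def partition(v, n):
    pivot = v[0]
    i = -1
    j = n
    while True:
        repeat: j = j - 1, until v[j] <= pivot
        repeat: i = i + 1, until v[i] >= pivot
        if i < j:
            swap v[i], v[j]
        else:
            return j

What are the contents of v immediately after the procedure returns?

pivot=5
j stops at 11 (3), i stops at 0 (5); swap ⇒ 3 2 5 2 2 3 5 5 5 3 3 5
j stops at 10 (3), i stops at 2 (5); swap ⇒ 3 2 3 2 2 3 5 5 5 3 5 5
j stops at 9 (3), i stops at 6 (5); swap ⇒ 3 2 3 2 2 3 3 5 5 5 5 5
j stops at 8 (5), i stops at 7 (5); swap ⇒ 3 2 3 2 2 3 3 5 5 5 5 5
j stops at 7, i stops at 8; i≥j ⇒ return 7. v=3 2 3 2 2 3 3 5 5 5 5 5

3 2 3 2 2 3 3 5 5 5 5 5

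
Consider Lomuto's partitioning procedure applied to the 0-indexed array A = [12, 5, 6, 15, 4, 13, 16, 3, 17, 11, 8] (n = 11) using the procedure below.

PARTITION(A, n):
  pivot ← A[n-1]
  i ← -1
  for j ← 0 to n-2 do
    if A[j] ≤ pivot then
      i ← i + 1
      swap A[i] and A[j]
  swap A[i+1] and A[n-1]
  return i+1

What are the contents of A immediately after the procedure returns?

[5, 6, 4, 3, 8, 13, 16, 15, 17, 11, 12]

pivot = A[10] = 8; i = -1
j=0: A[0]=12 > 8 → no swap
j=1: A[1]=5 ≤ 8 → i=0, swap A[0],A[1] → [5, 12, 6, 15, 4, 13, 16, 3, 17, 11, 8]
j=2: A[2]=6 ≤ 8 → i=1, swap A[1],A[2] → [5, 6, 12, 15, 4, 13, 16, 3, 17, 11, 8]
j=3: A[3]=15 > 8 → no swap
j=4: A[4]=4 ≤ 8 → i=2, swap A[2],A[4] → [5, 6, 4, 15, 12, 13, 16, 3, 17, 11, 8]
j=5: A[5]=13 > 8 → no swap
j=6: A[6]=16 > 8 → no swap
j=7: A[7]=3 ≤ 8 → i=3, swap A[3],A[7] → [5, 6, 4, 3, 12, 13, 16, 15, 17, 11, 8]
j=8: A[8]=17 > 8 → no swap
j=9: A[9]=11 > 8 → no swap
final swap A[4],A[10] → [5, 6, 4, 3, 8, 13, 16, 15, 17, 11, 12]; return 4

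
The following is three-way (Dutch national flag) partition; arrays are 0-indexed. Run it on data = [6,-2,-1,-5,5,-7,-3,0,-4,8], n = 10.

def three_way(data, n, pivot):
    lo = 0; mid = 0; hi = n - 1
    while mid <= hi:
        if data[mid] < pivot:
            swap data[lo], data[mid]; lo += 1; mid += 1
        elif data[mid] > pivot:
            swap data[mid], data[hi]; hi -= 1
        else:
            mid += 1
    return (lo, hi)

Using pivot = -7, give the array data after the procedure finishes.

[-7,-1,-5,5,-2,-3,0,-4,8,6]

lo=0 mid=0 hi=9
6>-7: swap(0,9), hi=8 ⇒ [8,-2,-1,-5,5,-7,-3,0,-4,6]
8>-7: swap(0,8), hi=7 ⇒ [-4,-2,-1,-5,5,-7,-3,0,8,6]
-4>-7: swap(0,7), hi=6 ⇒ [0,-2,-1,-5,5,-7,-3,-4,8,6]
0>-7: swap(0,6), hi=5 ⇒ [-3,-2,-1,-5,5,-7,0,-4,8,6]
-3>-7: swap(0,5), hi=4 ⇒ [-7,-2,-1,-5,5,-3,0,-4,8,6]
-7=-7: mid=1
-2>-7: swap(1,4), hi=3 ⇒ [-7,5,-1,-5,-2,-3,0,-4,8,6]
5>-7: swap(1,3), hi=2 ⇒ [-7,-5,-1,5,-2,-3,0,-4,8,6]
-5>-7: swap(1,2), hi=1 ⇒ [-7,-1,-5,5,-2,-3,0,-4,8,6]
-1>-7: swap(1,1), hi=0 ⇒ [-7,-1,-5,5,-2,-3,0,-4,8,6]
done. lo=0 hi=0; data=[-7,-1,-5,5,-2,-3,0,-4,8,6]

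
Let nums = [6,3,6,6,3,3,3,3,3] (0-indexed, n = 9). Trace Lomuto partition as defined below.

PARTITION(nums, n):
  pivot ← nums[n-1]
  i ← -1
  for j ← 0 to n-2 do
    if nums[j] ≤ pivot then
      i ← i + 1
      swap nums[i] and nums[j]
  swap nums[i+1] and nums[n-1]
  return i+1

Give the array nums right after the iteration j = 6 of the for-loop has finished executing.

pivot=3, i=-1
j=0: 6>3, skip
j=1: 3≤3, i=0, swap(0,1) ⇒ [3,6,6,6,3,3,3,3,3]
j=2: 6>3, skip
j=3: 6>3, skip
j=4: 3≤3, i=1, swap(1,4) ⇒ [3,3,6,6,6,3,3,3,3]
j=5: 3≤3, i=2, swap(2,5) ⇒ [3,3,3,6,6,6,3,3,3]
j=6: 3≤3, i=3, swap(3,6) ⇒ [3,3,3,3,6,6,6,3,3]
(after j=6) nums = [3,3,3,3,6,6,6,3,3]

[3,3,3,3,6,6,6,3,3]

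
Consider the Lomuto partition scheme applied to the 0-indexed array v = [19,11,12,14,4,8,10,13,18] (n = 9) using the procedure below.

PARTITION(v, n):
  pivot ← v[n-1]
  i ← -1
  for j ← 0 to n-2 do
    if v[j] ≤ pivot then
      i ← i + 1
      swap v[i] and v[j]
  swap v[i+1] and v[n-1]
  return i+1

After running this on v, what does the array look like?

[11,12,14,4,8,10,13,18,19]

pivot=18, i=-1
j=0: 19>18, skip
j=1: 11≤18, i=0, swap(0,1) ⇒ [11,19,12,14,4,8,10,13,18]
j=2: 12≤18, i=1, swap(1,2) ⇒ [11,12,19,14,4,8,10,13,18]
j=3: 14≤18, i=2, swap(2,3) ⇒ [11,12,14,19,4,8,10,13,18]
j=4: 4≤18, i=3, swap(3,4) ⇒ [11,12,14,4,19,8,10,13,18]
j=5: 8≤18, i=4, swap(4,5) ⇒ [11,12,14,4,8,19,10,13,18]
j=6: 10≤18, i=5, swap(5,6) ⇒ [11,12,14,4,8,10,19,13,18]
j=7: 13≤18, i=6, swap(6,7) ⇒ [11,12,14,4,8,10,13,19,18]
swap(7,8) ⇒ [11,12,14,4,8,10,13,18,19]; return 7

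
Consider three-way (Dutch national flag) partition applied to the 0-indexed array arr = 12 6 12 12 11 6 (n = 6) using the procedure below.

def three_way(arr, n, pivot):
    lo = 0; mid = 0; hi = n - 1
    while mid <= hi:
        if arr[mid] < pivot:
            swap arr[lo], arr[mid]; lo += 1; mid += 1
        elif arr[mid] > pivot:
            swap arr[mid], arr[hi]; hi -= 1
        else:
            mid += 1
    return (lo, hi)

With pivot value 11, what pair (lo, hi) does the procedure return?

(2, 2)

lo=0 mid=0 hi=5
12>11: swap(0,5), hi=4 ⇒ 6 6 12 12 11 12
6<11: swap(0,0), lo=1 mid=1 ⇒ 6 6 12 12 11 12
6<11: swap(1,1), lo=2 mid=2 ⇒ 6 6 12 12 11 12
12>11: swap(2,4), hi=3 ⇒ 6 6 11 12 12 12
11=11: mid=3
12>11: swap(3,3), hi=2 ⇒ 6 6 11 12 12 12
done. lo=2 hi=2; arr=6 6 11 12 12 12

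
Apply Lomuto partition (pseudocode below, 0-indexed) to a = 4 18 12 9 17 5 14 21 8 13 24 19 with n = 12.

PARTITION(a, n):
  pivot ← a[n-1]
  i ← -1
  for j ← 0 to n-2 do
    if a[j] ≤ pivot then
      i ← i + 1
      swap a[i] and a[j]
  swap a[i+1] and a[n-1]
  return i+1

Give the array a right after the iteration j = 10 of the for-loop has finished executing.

4 18 12 9 17 5 14 8 13 21 24 19

pivot = a[11] = 19; i = -1
j=0: a[0]=4 ≤ 19 → i=0, swap a[0],a[0] (no change) → 4 18 12 9 17 5 14 21 8 13 24 19
j=1: a[1]=18 ≤ 19 → i=1, swap a[1],a[1] (no change) → 4 18 12 9 17 5 14 21 8 13 24 19
j=2: a[2]=12 ≤ 19 → i=2, swap a[2],a[2] (no change) → 4 18 12 9 17 5 14 21 8 13 24 19
j=3: a[3]=9 ≤ 19 → i=3, swap a[3],a[3] (no change) → 4 18 12 9 17 5 14 21 8 13 24 19
j=4: a[4]=17 ≤ 19 → i=4, swap a[4],a[4] (no change) → 4 18 12 9 17 5 14 21 8 13 24 19
j=5: a[5]=5 ≤ 19 → i=5, swap a[5],a[5] (no change) → 4 18 12 9 17 5 14 21 8 13 24 19
j=6: a[6]=14 ≤ 19 → i=6, swap a[6],a[6] (no change) → 4 18 12 9 17 5 14 21 8 13 24 19
j=7: a[7]=21 > 19 → no swap
j=8: a[8]=8 ≤ 19 → i=7, swap a[7],a[8] → 4 18 12 9 17 5 14 8 21 13 24 19
j=9: a[9]=13 ≤ 19 → i=8, swap a[8],a[9] → 4 18 12 9 17 5 14 8 13 21 24 19
j=10: a[10]=24 > 19 → no swap
(after j=10) a = 4 18 12 9 17 5 14 8 13 21 24 19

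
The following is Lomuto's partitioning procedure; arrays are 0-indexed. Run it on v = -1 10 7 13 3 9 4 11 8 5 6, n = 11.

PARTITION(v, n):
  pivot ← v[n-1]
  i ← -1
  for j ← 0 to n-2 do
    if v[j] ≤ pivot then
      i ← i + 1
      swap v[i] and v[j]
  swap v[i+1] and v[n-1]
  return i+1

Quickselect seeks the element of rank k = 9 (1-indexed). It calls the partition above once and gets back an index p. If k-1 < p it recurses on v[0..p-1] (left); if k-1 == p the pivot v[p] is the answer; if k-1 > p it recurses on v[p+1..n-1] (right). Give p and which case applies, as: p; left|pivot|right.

pivot = v[10] = 6; i = -1
j=0: v[0]=-1 ≤ 6 → i=0, swap v[0],v[0] (no change) → -1 10 7 13 3 9 4 11 8 5 6
j=1: v[1]=10 > 6 → no swap
j=2: v[2]=7 > 6 → no swap
j=3: v[3]=13 > 6 → no swap
j=4: v[4]=3 ≤ 6 → i=1, swap v[1],v[4] → -1 3 7 13 10 9 4 11 8 5 6
j=5: v[5]=9 > 6 → no swap
j=6: v[6]=4 ≤ 6 → i=2, swap v[2],v[6] → -1 3 4 13 10 9 7 11 8 5 6
j=7: v[7]=11 > 6 → no swap
j=8: v[8]=8 > 6 → no swap
j=9: v[9]=5 ≤ 6 → i=3, swap v[3],v[9] → -1 3 4 5 10 9 7 11 8 13 6
final swap v[4],v[10] → -1 3 4 5 6 9 7 11 8 13 10; return 4
p = 4; k-1 = 8 > 4 ⇒ right

4; right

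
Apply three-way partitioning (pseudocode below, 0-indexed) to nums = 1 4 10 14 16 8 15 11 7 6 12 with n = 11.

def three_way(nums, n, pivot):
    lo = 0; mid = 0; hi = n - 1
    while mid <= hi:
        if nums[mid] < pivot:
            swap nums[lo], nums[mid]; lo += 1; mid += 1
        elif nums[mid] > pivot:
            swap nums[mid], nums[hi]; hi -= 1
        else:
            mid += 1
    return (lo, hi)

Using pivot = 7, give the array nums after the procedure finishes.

lo=0 mid=0 hi=10
1<7: swap(0,0), lo=1 mid=1 ⇒ 1 4 10 14 16 8 15 11 7 6 12
4<7: swap(1,1), lo=2 mid=2 ⇒ 1 4 10 14 16 8 15 11 7 6 12
10>7: swap(2,10), hi=9 ⇒ 1 4 12 14 16 8 15 11 7 6 10
12>7: swap(2,9), hi=8 ⇒ 1 4 6 14 16 8 15 11 7 12 10
6<7: swap(2,2), lo=3 mid=3 ⇒ 1 4 6 14 16 8 15 11 7 12 10
14>7: swap(3,8), hi=7 ⇒ 1 4 6 7 16 8 15 11 14 12 10
7=7: mid=4
16>7: swap(4,7), hi=6 ⇒ 1 4 6 7 11 8 15 16 14 12 10
11>7: swap(4,6), hi=5 ⇒ 1 4 6 7 15 8 11 16 14 12 10
15>7: swap(4,5), hi=4 ⇒ 1 4 6 7 8 15 11 16 14 12 10
8>7: swap(4,4), hi=3 ⇒ 1 4 6 7 8 15 11 16 14 12 10
done. lo=3 hi=3; nums=1 4 6 7 8 15 11 16 14 12 10

1 4 6 7 8 15 11 16 14 12 10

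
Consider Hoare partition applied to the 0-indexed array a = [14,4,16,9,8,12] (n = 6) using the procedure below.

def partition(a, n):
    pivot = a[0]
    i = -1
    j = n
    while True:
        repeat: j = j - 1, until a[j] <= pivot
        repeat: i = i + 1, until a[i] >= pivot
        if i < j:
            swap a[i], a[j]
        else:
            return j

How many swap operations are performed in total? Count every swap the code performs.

2

pivot=14
j stops at 5 (12), i stops at 0 (14); swap ⇒ [12,4,16,9,8,14]
j stops at 4 (8), i stops at 2 (16); swap ⇒ [12,4,8,9,16,14]
j stops at 3, i stops at 4; i≥j ⇒ return 3. a=[12,4,8,9,16,14]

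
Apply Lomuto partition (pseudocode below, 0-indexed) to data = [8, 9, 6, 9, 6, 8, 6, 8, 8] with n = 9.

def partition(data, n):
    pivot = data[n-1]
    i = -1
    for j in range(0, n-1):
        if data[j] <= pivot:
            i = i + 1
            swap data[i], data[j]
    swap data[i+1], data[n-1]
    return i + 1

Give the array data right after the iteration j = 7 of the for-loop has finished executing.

pivot = data[8] = 8; i = -1
j=0: data[0]=8 ≤ 8 → i=0, swap data[0],data[0] (no change) → [8, 9, 6, 9, 6, 8, 6, 8, 8]
j=1: data[1]=9 > 8 → no swap
j=2: data[2]=6 ≤ 8 → i=1, swap data[1],data[2] → [8, 6, 9, 9, 6, 8, 6, 8, 8]
j=3: data[3]=9 > 8 → no swap
j=4: data[4]=6 ≤ 8 → i=2, swap data[2],data[4] → [8, 6, 6, 9, 9, 8, 6, 8, 8]
j=5: data[5]=8 ≤ 8 → i=3, swap data[3],data[5] → [8, 6, 6, 8, 9, 9, 6, 8, 8]
j=6: data[6]=6 ≤ 8 → i=4, swap data[4],data[6] → [8, 6, 6, 8, 6, 9, 9, 8, 8]
j=7: data[7]=8 ≤ 8 → i=5, swap data[5],data[7] → [8, 6, 6, 8, 6, 8, 9, 9, 8]
(after j=7) data = [8, 6, 6, 8, 6, 8, 9, 9, 8]

[8, 6, 6, 8, 6, 8, 9, 9, 8]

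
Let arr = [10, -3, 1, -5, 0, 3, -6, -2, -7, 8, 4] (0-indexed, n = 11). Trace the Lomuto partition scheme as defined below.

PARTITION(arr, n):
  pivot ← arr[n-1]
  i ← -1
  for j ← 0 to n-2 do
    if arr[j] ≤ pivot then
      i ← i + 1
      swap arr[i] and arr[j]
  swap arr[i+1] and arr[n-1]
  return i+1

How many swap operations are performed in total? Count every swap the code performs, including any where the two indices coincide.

9

pivot = arr[10] = 4; i = -1
j=0: arr[0]=10 > 4 → no swap
j=1: arr[1]=-3 ≤ 4 → i=0, swap arr[0],arr[1] → [-3, 10, 1, -5, 0, 3, -6, -2, -7, 8, 4]
j=2: arr[2]=1 ≤ 4 → i=1, swap arr[1],arr[2] → [-3, 1, 10, -5, 0, 3, -6, -2, -7, 8, 4]
j=3: arr[3]=-5 ≤ 4 → i=2, swap arr[2],arr[3] → [-3, 1, -5, 10, 0, 3, -6, -2, -7, 8, 4]
j=4: arr[4]=0 ≤ 4 → i=3, swap arr[3],arr[4] → [-3, 1, -5, 0, 10, 3, -6, -2, -7, 8, 4]
j=5: arr[5]=3 ≤ 4 → i=4, swap arr[4],arr[5] → [-3, 1, -5, 0, 3, 10, -6, -2, -7, 8, 4]
j=6: arr[6]=-6 ≤ 4 → i=5, swap arr[5],arr[6] → [-3, 1, -5, 0, 3, -6, 10, -2, -7, 8, 4]
j=7: arr[7]=-2 ≤ 4 → i=6, swap arr[6],arr[7] → [-3, 1, -5, 0, 3, -6, -2, 10, -7, 8, 4]
j=8: arr[8]=-7 ≤ 4 → i=7, swap arr[7],arr[8] → [-3, 1, -5, 0, 3, -6, -2, -7, 10, 8, 4]
j=9: arr[9]=8 > 4 → no swap
final swap arr[8],arr[10] → [-3, 1, -5, 0, 3, -6, -2, -7, 4, 8, 10]; return 8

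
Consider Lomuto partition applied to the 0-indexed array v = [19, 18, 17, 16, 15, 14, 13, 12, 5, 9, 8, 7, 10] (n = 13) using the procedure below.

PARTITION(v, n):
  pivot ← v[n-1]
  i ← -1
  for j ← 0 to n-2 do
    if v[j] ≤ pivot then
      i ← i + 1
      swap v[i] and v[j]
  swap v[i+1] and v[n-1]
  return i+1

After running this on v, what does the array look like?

[5, 9, 8, 7, 10, 14, 13, 12, 19, 18, 17, 16, 15]

pivot = v[12] = 10; i = -1
j=0: v[0]=19 > 10 → no swap
j=1: v[1]=18 > 10 → no swap
j=2: v[2]=17 > 10 → no swap
j=3: v[3]=16 > 10 → no swap
j=4: v[4]=15 > 10 → no swap
j=5: v[5]=14 > 10 → no swap
j=6: v[6]=13 > 10 → no swap
j=7: v[7]=12 > 10 → no swap
j=8: v[8]=5 ≤ 10 → i=0, swap v[0],v[8] → [5, 18, 17, 16, 15, 14, 13, 12, 19, 9, 8, 7, 10]
j=9: v[9]=9 ≤ 10 → i=1, swap v[1],v[9] → [5, 9, 17, 16, 15, 14, 13, 12, 19, 18, 8, 7, 10]
j=10: v[10]=8 ≤ 10 → i=2, swap v[2],v[10] → [5, 9, 8, 16, 15, 14, 13, 12, 19, 18, 17, 7, 10]
j=11: v[11]=7 ≤ 10 → i=3, swap v[3],v[11] → [5, 9, 8, 7, 15, 14, 13, 12, 19, 18, 17, 16, 10]
final swap v[4],v[12] → [5, 9, 8, 7, 10, 14, 13, 12, 19, 18, 17, 16, 15]; return 4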